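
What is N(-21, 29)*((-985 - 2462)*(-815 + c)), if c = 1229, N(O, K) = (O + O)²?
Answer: -2517330312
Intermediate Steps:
N(O, K) = 4*O² (N(O, K) = (2*O)² = 4*O²)
N(-21, 29)*((-985 - 2462)*(-815 + c)) = (4*(-21)²)*((-985 - 2462)*(-815 + 1229)) = (4*441)*(-3447*414) = 1764*(-1427058) = -2517330312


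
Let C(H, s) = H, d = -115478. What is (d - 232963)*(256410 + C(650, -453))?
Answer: -89570243460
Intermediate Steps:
(d - 232963)*(256410 + C(650, -453)) = (-115478 - 232963)*(256410 + 650) = -348441*257060 = -89570243460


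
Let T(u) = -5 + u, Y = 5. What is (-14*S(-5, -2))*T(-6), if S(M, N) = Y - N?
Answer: 1078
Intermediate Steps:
S(M, N) = 5 - N
(-14*S(-5, -2))*T(-6) = (-14*(5 - 1*(-2)))*(-5 - 6) = -14*(5 + 2)*(-11) = -14*7*(-11) = -98*(-11) = 1078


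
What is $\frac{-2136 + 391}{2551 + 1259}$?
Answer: $- \frac{349}{762} \approx -0.45801$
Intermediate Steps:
$\frac{-2136 + 391}{2551 + 1259} = - \frac{1745}{3810} = \left(-1745\right) \frac{1}{3810} = - \frac{349}{762}$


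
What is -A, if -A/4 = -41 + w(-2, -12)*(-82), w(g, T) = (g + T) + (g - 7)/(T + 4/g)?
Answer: 29520/7 ≈ 4217.1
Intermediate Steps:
w(g, T) = T + g + (-7 + g)/(T + 4/g) (w(g, T) = (T + g) + (-7 + g)/(T + 4/g) = T + g + (-7 + g)/(T + 4/g))
A = -29520/7 (A = -4*(-41 + (((-2)² - 3*(-2) + 4*(-12) - 12*(-2)² - 2*(-12)²)/(4 - 12*(-2)))*(-82)) = -4*(-41 + ((4 + 6 - 48 - 12*4 - 2*144)/(4 + 24))*(-82)) = -4*(-41 + ((4 + 6 - 48 - 48 - 288)/28)*(-82)) = -4*(-41 + ((1/28)*(-374))*(-82)) = -4*(-41 - 187/14*(-82)) = -4*(-41 + 7667/7) = -4*7380/7 = -29520/7 ≈ -4217.1)
-A = -1*(-29520/7) = 29520/7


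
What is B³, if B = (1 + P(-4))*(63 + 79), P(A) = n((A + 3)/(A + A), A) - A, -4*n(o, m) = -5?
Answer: 5592359375/8 ≈ 6.9904e+8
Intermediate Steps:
n(o, m) = 5/4 (n(o, m) = -¼*(-5) = 5/4)
P(A) = 5/4 - A
B = 1775/2 (B = (1 + (5/4 - 1*(-4)))*(63 + 79) = (1 + (5/4 + 4))*142 = (1 + 21/4)*142 = (25/4)*142 = 1775/2 ≈ 887.50)
B³ = (1775/2)³ = 5592359375/8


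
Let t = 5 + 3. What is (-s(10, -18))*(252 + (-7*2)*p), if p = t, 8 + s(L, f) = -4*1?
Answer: 1680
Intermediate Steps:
s(L, f) = -12 (s(L, f) = -8 - 4*1 = -8 - 4 = -12)
t = 8
p = 8
(-s(10, -18))*(252 + (-7*2)*p) = (-1*(-12))*(252 - 7*2*8) = 12*(252 - 14*8) = 12*(252 - 112) = 12*140 = 1680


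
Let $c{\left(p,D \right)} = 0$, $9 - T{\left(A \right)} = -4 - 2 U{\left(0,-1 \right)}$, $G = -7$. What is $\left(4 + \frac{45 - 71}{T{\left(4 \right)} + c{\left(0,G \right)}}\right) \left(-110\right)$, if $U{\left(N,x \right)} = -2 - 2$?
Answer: $132$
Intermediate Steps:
$U{\left(N,x \right)} = -4$ ($U{\left(N,x \right)} = -2 - 2 = -4$)
$T{\left(A \right)} = 5$ ($T{\left(A \right)} = 9 - \left(-4 - -8\right) = 9 - \left(-4 + 8\right) = 9 - 4 = 5$)
$\left(4 + \frac{45 - 71}{T{\left(4 \right)} + c{\left(0,G \right)}}\right) \left(-110\right) = \left(4 + \frac{45 - 71}{5 + 0}\right) \left(-110\right) = \left(4 - \frac{26}{5}\right) \left(-110\right) = \left(- \frac{6}{5}\right) \left(-110\right) = 132$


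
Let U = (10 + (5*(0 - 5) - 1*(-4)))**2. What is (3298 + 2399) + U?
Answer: 5818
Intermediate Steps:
U = 121 (U = (10 + (5*(-5) + 4))**2 = (10 + (-25 + 4))**2 = (10 - 21)**2 = (-11)**2 = 121)
(3298 + 2399) + U = (3298 + 2399) + 121 = 5697 + 121 = 5818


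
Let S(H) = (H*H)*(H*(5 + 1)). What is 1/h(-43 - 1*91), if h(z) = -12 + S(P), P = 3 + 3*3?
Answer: 1/10356 ≈ 9.6562e-5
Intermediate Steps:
P = 12 (P = 3 + 9 = 12)
S(H) = 6*H³ (S(H) = H²*(H*6) = H²*(6*H) = 6*H³)
h(z) = 10356 (h(z) = -12 + 6*12³ = -12 + 6*1728 = -12 + 10368 = 10356)
1/h(-43 - 1*91) = 1/10356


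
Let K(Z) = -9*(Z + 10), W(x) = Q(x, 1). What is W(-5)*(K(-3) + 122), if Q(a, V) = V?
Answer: 59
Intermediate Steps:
W(x) = 1
K(Z) = -90 - 9*Z (K(Z) = -9*(10 + Z) = -90 - 9*Z)
W(-5)*(K(-3) + 122) = 1*((-90 - 9*(-3)) + 122) = 1*((-90 + 27) + 122) = 1*(-63 + 122) = 1*59 = 59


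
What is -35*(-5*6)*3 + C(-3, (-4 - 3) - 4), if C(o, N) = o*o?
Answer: 3159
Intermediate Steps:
C(o, N) = o²
-35*(-5*6)*3 + C(-3, (-4 - 3) - 4) = -35*(-5*6)*3 + (-3)² = -(-1050)*3 + 9 = -35*(-90) + 9 = 3150 + 9 = 3159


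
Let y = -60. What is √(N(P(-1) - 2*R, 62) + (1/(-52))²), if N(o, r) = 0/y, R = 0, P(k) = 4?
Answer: 1/52 ≈ 0.019231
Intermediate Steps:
N(o, r) = 0 (N(o, r) = 0/(-60) = 0*(-1/60) = 0)
√(N(P(-1) - 2*R, 62) + (1/(-52))²) = √(0 + (1/(-52))²) = √(0 + (-1/52)²) = √(0 + 1/2704) = √(1/2704) = 1/52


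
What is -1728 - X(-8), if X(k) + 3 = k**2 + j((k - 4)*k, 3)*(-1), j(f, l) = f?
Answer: -1693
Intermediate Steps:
X(k) = -3 + k**2 - k*(-4 + k) (X(k) = -3 + (k**2 + ((k - 4)*k)*(-1)) = -3 + (k**2 + ((-4 + k)*k)*(-1)) = -3 + (k**2 + (k*(-4 + k))*(-1)) = -3 + (k**2 - k*(-4 + k)) = -3 + k**2 - k*(-4 + k))
-1728 - X(-8) = -1728 - (-3 + 4*(-8)) = -1728 - (-3 - 32) = -1728 - 1*(-35) = -1728 + 35 = -1693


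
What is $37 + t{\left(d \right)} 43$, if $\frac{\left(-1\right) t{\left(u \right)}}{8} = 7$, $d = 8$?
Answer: $-2371$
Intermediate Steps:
$t{\left(u \right)} = -56$ ($t{\left(u \right)} = \left(-8\right) 7 = -56$)
$37 + t{\left(d \right)} 43 = 37 - 2408 = -2371$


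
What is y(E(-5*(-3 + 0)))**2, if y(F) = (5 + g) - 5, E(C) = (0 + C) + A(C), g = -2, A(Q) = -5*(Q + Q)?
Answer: 4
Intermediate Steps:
A(Q) = -10*Q
E(C) = -9*C (E(C) = (0 + C) - 10*C = C - 10*C = -9*C)
y(F) = -2 (y(F) = (5 - 2) - 5 = 3 - 5 = -2)
y(E(-5*(-3 + 0)))**2 = (-2)**2 = 4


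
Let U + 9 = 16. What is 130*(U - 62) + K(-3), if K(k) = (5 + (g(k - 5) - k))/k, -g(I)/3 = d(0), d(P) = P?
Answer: -21458/3 ≈ -7152.7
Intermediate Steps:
g(I) = 0 (g(I) = -3*0 = 0)
U = 7 (U = -9 + 16 = 7)
K(k) = (5 - k)/k (K(k) = (5 + (0 - k))/k = (5 - k)/k)
130*(U - 62) + K(-3) = 130*(7 - 62) + (5 - 1*(-3))/(-3) = 130*(-55) - (5 + 3)/3 = -7150 - ⅓*8 = -7150 - 8/3 = -21458/3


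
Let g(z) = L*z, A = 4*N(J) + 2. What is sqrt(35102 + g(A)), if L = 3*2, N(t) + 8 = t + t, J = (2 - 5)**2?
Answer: sqrt(35354) ≈ 188.03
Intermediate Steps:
J = 9 (J = (-3)**2 = 9)
N(t) = -8 + 2*t (N(t) = -8 + (t + t) = -8 + 2*t)
A = 42 (A = 4*(-8 + 2*9) + 2 = 4*(-8 + 18) + 2 = 4*10 + 2 = 40 + 2 = 42)
L = 6
g(z) = 6*z
sqrt(35102 + g(A)) = sqrt(35102 + 6*42) = sqrt(35102 + 252) = sqrt(35354)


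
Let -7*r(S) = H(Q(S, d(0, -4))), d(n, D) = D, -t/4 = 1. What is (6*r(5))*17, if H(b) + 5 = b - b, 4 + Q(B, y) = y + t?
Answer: 510/7 ≈ 72.857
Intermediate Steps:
t = -4 (t = -4*1 = -4)
Q(B, y) = -8 + y (Q(B, y) = -4 + (y - 4) = -4 + (-4 + y) = -8 + y)
H(b) = -5 (H(b) = -5 + (b - b) = -5 + 0 = -5)
r(S) = 5/7 (r(S) = -⅐*(-5) = 5/7)
(6*r(5))*17 = (6*(5/7))*17 = (30/7)*17 = 510/7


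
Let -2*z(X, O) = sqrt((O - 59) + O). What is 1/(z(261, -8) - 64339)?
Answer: -257356/16558027759 + 10*I*sqrt(3)/16558027759 ≈ -1.5543e-5 + 1.046e-9*I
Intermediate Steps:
z(X, O) = -sqrt(-59 + 2*O)/2 (z(X, O) = -sqrt((O - 59) + O)/2 = -sqrt((-59 + O) + O)/2 = -sqrt(-59 + 2*O)/2)
1/(z(261, -8) - 64339) = 1/(-sqrt(-59 + 2*(-8))/2 - 64339) = 1/(-sqrt(-59 - 16)/2 - 64339) = 1/(-5*I*sqrt(3)/2 - 64339) = 1/(-64339 - 5*I*sqrt(3)/2)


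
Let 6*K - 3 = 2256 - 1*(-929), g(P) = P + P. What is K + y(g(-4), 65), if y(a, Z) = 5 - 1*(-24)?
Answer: 1681/3 ≈ 560.33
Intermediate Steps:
g(P) = 2*P
y(a, Z) = 29 (y(a, Z) = 5 + 24 = 29)
K = 1594/3 (K = ½ + (2256 - 1*(-929))/6 = ½ + (2256 + 929)/6 = ½ + (⅙)*3185 = ½ + 3185/6 = 1594/3 ≈ 531.33)
K + y(g(-4), 65) = 1594/3 + 29 = 1681/3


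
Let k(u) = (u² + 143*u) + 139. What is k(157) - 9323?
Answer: 37916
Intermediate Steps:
k(u) = 139 + u² + 143*u
k(157) - 9323 = (139 + 157² + 143*157) - 9323 = (139 + 24649 + 22451) - 9323 = 47239 - 9323 = 37916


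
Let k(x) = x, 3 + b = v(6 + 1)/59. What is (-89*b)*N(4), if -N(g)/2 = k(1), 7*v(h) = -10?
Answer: -222322/413 ≈ -538.31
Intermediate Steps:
v(h) = -10/7 (v(h) = (⅐)*(-10) = -10/7)
b = -1249/413 (b = -3 - 10/7/59 = -3 - 10/7*1/59 = -3 - 10/413 = -1249/413 ≈ -3.0242)
N(g) = -2 (N(g) = -2*1 = -2)
(-89*b)*N(4) = -89*(-1249/413)*(-2) = (111161/413)*(-2) = -222322/413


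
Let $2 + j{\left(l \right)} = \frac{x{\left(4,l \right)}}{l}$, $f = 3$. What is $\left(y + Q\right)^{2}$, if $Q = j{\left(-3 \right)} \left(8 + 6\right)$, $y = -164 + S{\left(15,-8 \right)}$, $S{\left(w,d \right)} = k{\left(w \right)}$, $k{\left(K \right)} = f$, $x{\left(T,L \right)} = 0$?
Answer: $35721$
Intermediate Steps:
$k{\left(K \right)} = 3$
$S{\left(w,d \right)} = 3$
$j{\left(l \right)} = -2$ ($j{\left(l \right)} = -2 + \frac{0}{l} = -2 + 0 = -2$)
$y = -161$ ($y = -164 + 3 = -161$)
$Q = -28$ ($Q = - 2 \left(8 + 6\right) = \left(-2\right) 14 = -28$)
$\left(y + Q\right)^{2} = \left(-161 - 28\right)^{2} = \left(-189\right)^{2} = 35721$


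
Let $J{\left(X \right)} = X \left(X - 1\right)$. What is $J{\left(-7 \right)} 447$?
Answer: $25032$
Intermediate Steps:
$J{\left(X \right)} = X \left(-1 + X\right)$
$J{\left(-7 \right)} 447 = - 7 \left(-1 - 7\right) 447 = \left(-7\right) \left(-8\right) 447 = 56 \cdot 447 = 25032$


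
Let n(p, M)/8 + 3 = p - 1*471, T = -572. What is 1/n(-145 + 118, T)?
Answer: -1/4008 ≈ -0.00024950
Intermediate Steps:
n(p, M) = -3792 + 8*p (n(p, M) = -24 + 8*(p - 1*471) = -24 + 8*(p - 471) = -24 + 8*(-471 + p) = -24 + (-3768 + 8*p) = -3792 + 8*p)
1/n(-145 + 118, T) = 1/(-3792 + 8*(-145 + 118)) = 1/(-3792 + 8*(-27)) = 1/(-3792 - 216) = 1/(-4008) = -1/4008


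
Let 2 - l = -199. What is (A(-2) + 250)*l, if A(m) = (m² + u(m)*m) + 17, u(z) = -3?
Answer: 55677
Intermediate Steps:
l = 201 (l = 2 - 1*(-199) = 2 + 199 = 201)
A(m) = 17 + m² - 3*m (A(m) = (m² - 3*m) + 17 = 17 + m² - 3*m)
(A(-2) + 250)*l = ((17 + (-2)² - 3*(-2)) + 250)*201 = ((17 + 4 + 6) + 250)*201 = (27 + 250)*201 = 277*201 = 55677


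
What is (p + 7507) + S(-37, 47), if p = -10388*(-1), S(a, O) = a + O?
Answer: 17905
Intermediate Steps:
S(a, O) = O + a
p = 10388
(p + 7507) + S(-37, 47) = (10388 + 7507) + (47 - 37) = 17895 + 10 = 17905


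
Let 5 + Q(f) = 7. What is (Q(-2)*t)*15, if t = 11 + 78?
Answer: 2670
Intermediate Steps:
t = 89
Q(f) = 2 (Q(f) = -5 + 7 = 2)
(Q(-2)*t)*15 = (2*89)*15 = 178*15 = 2670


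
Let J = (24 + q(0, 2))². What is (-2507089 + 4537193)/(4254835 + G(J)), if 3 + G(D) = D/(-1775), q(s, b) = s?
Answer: 450429325/944040778 ≈ 0.47713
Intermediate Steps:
J = 576 (J = (24 + 0)² = 24² = 576)
G(D) = -3 - D/1775 (G(D) = -3 + D/(-1775) = -3 + D*(-1/1775) = -3 - D/1775)
(-2507089 + 4537193)/(4254835 + G(J)) = (-2507089 + 4537193)/(4254835 + (-3 - 1/1775*576)) = 2030104/(4254835 + (-3 - 576/1775)) = 2030104/(4254835 - 5901/1775) = 2030104/(7552326224/1775) = 2030104*(1775/7552326224) = 450429325/944040778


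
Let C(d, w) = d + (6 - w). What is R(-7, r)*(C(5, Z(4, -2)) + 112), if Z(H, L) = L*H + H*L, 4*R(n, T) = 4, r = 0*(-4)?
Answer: 139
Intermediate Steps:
r = 0
R(n, T) = 1 (R(n, T) = (¼)*4 = 1)
Z(H, L) = 2*H*L (Z(H, L) = H*L + H*L = 2*H*L)
C(d, w) = 6 + d - w
R(-7, r)*(C(5, Z(4, -2)) + 112) = 1*((6 + 5 - 2*4*(-2)) + 112) = 1*((6 + 5 - 1*(-16)) + 112) = 1*((6 + 5 + 16) + 112) = 1*(27 + 112) = 1*139 = 139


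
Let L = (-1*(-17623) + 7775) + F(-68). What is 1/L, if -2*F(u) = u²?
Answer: 1/23086 ≈ 4.3316e-5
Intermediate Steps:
F(u) = -u²/2
L = 23086 (L = (-1*(-17623) + 7775) - ½*(-68)² = (17623 + 7775) - ½*4624 = 25398 - 2312 = 23086)
1/L = 1/23086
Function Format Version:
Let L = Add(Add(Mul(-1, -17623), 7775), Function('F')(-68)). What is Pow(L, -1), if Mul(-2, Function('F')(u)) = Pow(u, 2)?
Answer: Rational(1, 23086) ≈ 4.3316e-5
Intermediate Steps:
Function('F')(u) = Mul(Rational(-1, 2), Pow(u, 2))
L = 23086 (L = Add(Add(Mul(-1, -17623), 7775), Mul(Rational(-1, 2), Pow(-68, 2))) = Add(Add(17623, 7775), Mul(Rational(-1, 2), 4624)) = Add(25398, -2312) = 23086)
Pow(L, -1) = Pow(23086, -1) = Rational(1, 23086)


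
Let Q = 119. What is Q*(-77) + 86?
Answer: -9077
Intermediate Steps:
Q*(-77) + 86 = 119*(-77) + 86 = -9163 + 86 = -9077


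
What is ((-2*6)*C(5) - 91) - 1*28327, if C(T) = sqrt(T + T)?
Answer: -28418 - 12*sqrt(10) ≈ -28456.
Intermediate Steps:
C(T) = sqrt(2)*sqrt(T) (C(T) = sqrt(2*T) = sqrt(2)*sqrt(T))
((-2*6)*C(5) - 91) - 1*28327 = ((-2*6)*(sqrt(2)*sqrt(5)) - 91) - 1*28327 = (-12*sqrt(10) - 91) - 28327 = (-91 - 12*sqrt(10)) - 28327 = -28418 - 12*sqrt(10)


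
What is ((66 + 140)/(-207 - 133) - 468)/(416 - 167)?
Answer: -79663/42330 ≈ -1.8820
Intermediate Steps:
((66 + 140)/(-207 - 133) - 468)/(416 - 167) = (206/(-340) - 468)/249 = (206*(-1/340) - 468)*(1/249) = (-103/170 - 468)*(1/249) = -79663/170*1/249 = -79663/42330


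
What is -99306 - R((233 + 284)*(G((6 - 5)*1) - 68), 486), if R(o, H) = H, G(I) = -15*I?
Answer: -99792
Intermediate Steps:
-99306 - R((233 + 284)*(G((6 - 5)*1) - 68), 486) = -99306 - 1*486 = -99306 - 486 = -99792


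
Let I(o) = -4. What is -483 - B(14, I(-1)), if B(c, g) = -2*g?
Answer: -491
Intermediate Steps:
-483 - B(14, I(-1)) = -483 - (-2)*(-4) = -483 - 1*8 = -483 - 8 = -491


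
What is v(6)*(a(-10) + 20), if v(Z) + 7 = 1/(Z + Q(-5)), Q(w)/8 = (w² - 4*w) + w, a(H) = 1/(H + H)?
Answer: -910119/6520 ≈ -139.59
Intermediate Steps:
a(H) = 1/(2*H)
Q(w) = -24*w + 8*w² (Q(w) = 8*((w² - 4*w) + w) = 8*(w² - 3*w) = -24*w + 8*w²)
v(Z) = -7 + 1/(320 + Z) (v(Z) = -7 + 1/(Z + 8*(-5)*(-3 - 5)) = -7 + 1/(Z + 8*(-5)*(-8)) = -7 + 1/(Z + 320) = -7 + 1/(320 + Z))
v(6)*(a(-10) + 20) = ((-2239 - 7*6)/(320 + 6))*((½)/(-10) + 20) = ((-2239 - 42)/326)*((½)*(-⅒) + 20) = ((1/326)*(-2281))*(-1/20 + 20) = -2281/326*399/20 = -910119/6520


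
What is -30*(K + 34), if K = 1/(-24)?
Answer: -4075/4 ≈ -1018.8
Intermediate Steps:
K = -1/24 ≈ -0.041667
-30*(K + 34) = -30*(-1/24 + 34) = -30*815/24 = -4075/4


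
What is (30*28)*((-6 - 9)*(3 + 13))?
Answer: -201600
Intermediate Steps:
(30*28)*((-6 - 9)*(3 + 13)) = 840*(-15*16) = 840*(-240) = -201600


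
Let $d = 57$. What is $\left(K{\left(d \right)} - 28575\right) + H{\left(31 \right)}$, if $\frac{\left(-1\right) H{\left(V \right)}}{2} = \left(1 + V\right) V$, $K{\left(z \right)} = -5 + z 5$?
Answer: $-30279$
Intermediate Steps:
$K{\left(z \right)} = -5 + 5 z$
$H{\left(V \right)} = - 2 V \left(1 + V\right)$ ($H{\left(V \right)} = - 2 \left(1 + V\right) V = - 2 V \left(1 + V\right)$)
$\left(K{\left(d \right)} - 28575\right) + H{\left(31 \right)} = \left(\left(-5 + 5 \cdot 57\right) - 28575\right) - 62 \left(1 + 31\right) = \left(\left(-5 + 285\right) - 28575\right) - 62 \cdot 32 = \left(280 - 28575\right) - 1984 = -28295 - 1984 = -30279$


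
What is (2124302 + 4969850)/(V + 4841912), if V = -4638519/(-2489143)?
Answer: 17658358791736/12052215999935 ≈ 1.4652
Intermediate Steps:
V = 4638519/2489143 (V = -4638519*(-1/2489143) = 4638519/2489143 ≈ 1.8635)
(2124302 + 4969850)/(V + 4841912) = (2124302 + 4969850)/(4638519/2489143 + 4841912) = 7094152/(12052215999935/2489143) = 7094152*(2489143/12052215999935) = 17658358791736/12052215999935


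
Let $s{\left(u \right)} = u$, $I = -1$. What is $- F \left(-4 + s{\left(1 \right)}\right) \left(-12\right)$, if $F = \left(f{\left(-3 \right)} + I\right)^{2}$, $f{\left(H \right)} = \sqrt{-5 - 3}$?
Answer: $252 + 144 i \sqrt{2} \approx 252.0 + 203.65 i$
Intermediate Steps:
$f{\left(H \right)} = 2 i \sqrt{2}$ ($f{\left(H \right)} = \sqrt{-8} = 2 i \sqrt{2}$)
$F = \left(-1 + 2 i \sqrt{2}\right)^{2}$ ($F = \left(2 i \sqrt{2} - 1\right)^{2} = \left(-1 + 2 i \sqrt{2}\right)^{2} \approx -7.0 - 5.6569 i$)
$- F \left(-4 + s{\left(1 \right)}\right) \left(-12\right) = - \left(1 - 2 i \sqrt{2}\right)^{2} \left(-4 + 1\right) \left(-12\right) = - \left(1 - 2 i \sqrt{2}\right)^{2} \left(\left(-3\right) \left(-12\right)\right) = - \left(1 - 2 i \sqrt{2}\right)^{2} \cdot 36 = - 36 \left(1 - 2 i \sqrt{2}\right)^{2}$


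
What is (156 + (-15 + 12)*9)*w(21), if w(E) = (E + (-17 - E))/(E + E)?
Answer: -731/14 ≈ -52.214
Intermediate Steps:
w(E) = -17/(2*E) (w(E) = -17*1/(2*E) = -17/(2*E))
(156 + (-15 + 12)*9)*w(21) = (156 + (-15 + 12)*9)*(-17/2/21) = (156 - 3*9)*(-17/2*1/21) = (156 - 27)*(-17/42) = 129*(-17/42) = -731/14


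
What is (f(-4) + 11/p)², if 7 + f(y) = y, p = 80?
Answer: 755161/6400 ≈ 117.99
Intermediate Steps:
f(y) = -7 + y
(f(-4) + 11/p)² = ((-7 - 4) + 11/80)² = (-11 + 11*(1/80))² = (-11 + 11/80)² = (-869/80)² = 755161/6400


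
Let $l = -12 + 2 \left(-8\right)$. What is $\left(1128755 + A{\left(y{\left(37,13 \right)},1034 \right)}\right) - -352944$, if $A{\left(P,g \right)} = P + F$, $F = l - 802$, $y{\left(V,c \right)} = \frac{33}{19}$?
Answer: $\frac{28136544}{19} \approx 1.4809 \cdot 10^{6}$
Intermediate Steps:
$l = -28$ ($l = -12 - 16 = -28$)
$y{\left(V,c \right)} = \frac{33}{19}$ ($y{\left(V,c \right)} = 33 \cdot \frac{1}{19} = \frac{33}{19}$)
$F = -830$ ($F = -28 - 802 = -830$)
$A{\left(P,g \right)} = -830 + P$ ($A{\left(P,g \right)} = P - 830 = -830 + P$)
$\left(1128755 + A{\left(y{\left(37,13 \right)},1034 \right)}\right) - -352944 = \left(1128755 + \left(-830 + \frac{33}{19}\right)\right) - -352944 = \left(1128755 - \frac{15737}{19}\right) + 352944 = \frac{21430608}{19} + 352944 = \frac{28136544}{19}$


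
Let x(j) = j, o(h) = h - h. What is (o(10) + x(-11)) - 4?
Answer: -15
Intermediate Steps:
o(h) = 0
(o(10) + x(-11)) - 4 = (0 - 11) - 4 = -11 - 4 = -15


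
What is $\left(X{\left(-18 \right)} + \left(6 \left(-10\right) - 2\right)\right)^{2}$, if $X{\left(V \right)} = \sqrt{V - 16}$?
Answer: $\left(62 - i \sqrt{34}\right)^{2} \approx 3810.0 - 723.04 i$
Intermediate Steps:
$X{\left(V \right)} = \sqrt{-16 + V}$
$\left(X{\left(-18 \right)} + \left(6 \left(-10\right) - 2\right)\right)^{2} = \left(\sqrt{-16 - 18} + \left(6 \left(-10\right) - 2\right)\right)^{2} = \left(\sqrt{-34} - 62\right)^{2} = \left(i \sqrt{34} - 62\right)^{2} = \left(-62 + i \sqrt{34}\right)^{2}$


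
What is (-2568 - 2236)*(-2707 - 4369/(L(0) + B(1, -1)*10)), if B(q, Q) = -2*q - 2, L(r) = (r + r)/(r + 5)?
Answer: 124797111/10 ≈ 1.2480e+7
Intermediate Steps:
L(r) = 2*r/(5 + r) (L(r) = (2*r)/(5 + r) = 2*r/(5 + r))
B(q, Q) = -2 - 2*q
(-2568 - 2236)*(-2707 - 4369/(L(0) + B(1, -1)*10)) = (-2568 - 2236)*(-2707 - 4369/(2*0/(5 + 0) + (-2 - 2*1)*10)) = -4804*(-2707 - 4369/(2*0/5 + (-2 - 2)*10)) = -4804*(-2707 - 4369/(2*0*(⅕) - 4*10)) = -4804*(-2707 - 4369/(0 - 40)) = -4804*(-2707 - 4369/(-40)) = -4804*(-2707 - 4369*(-1/40)) = -4804*(-2707 + 4369/40) = -4804*(-103911/40) = 124797111/10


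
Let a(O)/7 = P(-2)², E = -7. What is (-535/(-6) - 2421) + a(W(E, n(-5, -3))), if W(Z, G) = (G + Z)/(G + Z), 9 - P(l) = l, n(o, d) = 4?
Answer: -8909/6 ≈ -1484.8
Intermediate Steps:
P(l) = 9 - l
W(Z, G) = 1
a(O) = 847 (a(O) = 7*(9 - 1*(-2))² = 7*(9 + 2)² = 7*11² = 7*121 = 847)
(-535/(-6) - 2421) + a(W(E, n(-5, -3))) = (-535/(-6) - 2421) + 847 = (-535*(-1)/6 - 2421) + 847 = (-107*(-⅚) - 2421) + 847 = (535/6 - 2421) + 847 = -13991/6 + 847 = -8909/6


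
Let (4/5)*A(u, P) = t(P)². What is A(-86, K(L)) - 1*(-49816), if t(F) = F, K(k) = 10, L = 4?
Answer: 49941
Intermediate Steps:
A(u, P) = 5*P²/4
A(-86, K(L)) - 1*(-49816) = (5/4)*10² - 1*(-49816) = (5/4)*100 + 49816 = 125 + 49816 = 49941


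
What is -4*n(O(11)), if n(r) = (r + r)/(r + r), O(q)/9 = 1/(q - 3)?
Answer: -4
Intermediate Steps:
O(q) = 9/(-3 + q) (O(q) = 9/(q - 3) = 9/(-3 + q))
n(r) = 1 (n(r) = (2*r)/((2*r)) = (2*r)*(1/(2*r)) = 1)
-4*n(O(11)) = -4*1 = -4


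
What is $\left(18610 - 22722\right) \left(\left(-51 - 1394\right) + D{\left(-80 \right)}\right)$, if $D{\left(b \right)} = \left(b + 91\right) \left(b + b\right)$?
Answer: $13178960$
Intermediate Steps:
$D{\left(b \right)} = 2 b \left(91 + b\right)$ ($D{\left(b \right)} = \left(91 + b\right) 2 b = 2 b \left(91 + b\right)$)
$\left(18610 - 22722\right) \left(\left(-51 - 1394\right) + D{\left(-80 \right)}\right) = \left(18610 - 22722\right) \left(\left(-51 - 1394\right) + 2 \left(-80\right) \left(91 - 80\right)\right) = - 4112 \left(\left(-51 - 1394\right) + 2 \left(-80\right) 11\right) = - 4112 \left(-1445 - 1760\right) = \left(-4112\right) \left(-3205\right) = 13178960$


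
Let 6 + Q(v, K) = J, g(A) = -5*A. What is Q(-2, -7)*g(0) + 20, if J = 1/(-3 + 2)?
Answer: 20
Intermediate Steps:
J = -1 (J = 1/(-1) = -1)
Q(v, K) = -7 (Q(v, K) = -6 - 1 = -7)
Q(-2, -7)*g(0) + 20 = -(-35)*0 + 20 = -7*0 + 20 = 0 + 20 = 20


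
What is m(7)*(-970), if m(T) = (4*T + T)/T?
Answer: -4850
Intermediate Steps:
m(T) = 5 (m(T) = (5*T)/T = 5)
m(7)*(-970) = 5*(-970) = -4850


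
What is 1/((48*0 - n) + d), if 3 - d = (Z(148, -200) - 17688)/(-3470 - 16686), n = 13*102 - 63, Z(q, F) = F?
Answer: -5039/6353612 ≈ -0.00079309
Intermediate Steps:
n = 1263 (n = 1326 - 63 = 1263)
d = 10645/5039 (d = 3 - (-200 - 17688)/(-3470 - 16686) = 3 - (-17888)/(-20156) = 3 - (-17888)*(-1)/20156 = 3 - 1*4472/5039 = 3 - 4472/5039 = 10645/5039 ≈ 2.1125)
1/((48*0 - n) + d) = 1/((48*0 - 1*1263) + 10645/5039) = 1/((0 - 1263) + 10645/5039) = 1/(-1263 + 10645/5039) = 1/(-6353612/5039) = -5039/6353612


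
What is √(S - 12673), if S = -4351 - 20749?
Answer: 3*I*√4197 ≈ 194.35*I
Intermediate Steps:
S = -25100
√(S - 12673) = √(-25100 - 12673) = √(-37773) = 3*I*√4197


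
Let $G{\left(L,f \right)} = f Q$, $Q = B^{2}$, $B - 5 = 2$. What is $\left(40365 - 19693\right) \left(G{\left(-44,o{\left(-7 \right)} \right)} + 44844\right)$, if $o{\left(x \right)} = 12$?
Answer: $939170304$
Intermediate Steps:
$B = 7$ ($B = 5 + 2 = 7$)
$Q = 49$ ($Q = 7^{2} = 49$)
$G{\left(L,f \right)} = 49 f$ ($G{\left(L,f \right)} = f 49 = 49 f$)
$\left(40365 - 19693\right) \left(G{\left(-44,o{\left(-7 \right)} \right)} + 44844\right) = \left(40365 - 19693\right) \left(49 \cdot 12 + 44844\right) = 20672 \left(588 + 44844\right) = 20672 \cdot 45432 = 939170304$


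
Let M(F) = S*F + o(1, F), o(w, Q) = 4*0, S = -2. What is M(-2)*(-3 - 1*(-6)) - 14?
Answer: -2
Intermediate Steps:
o(w, Q) = 0
M(F) = -2*F (M(F) = -2*F + 0 = -2*F)
M(-2)*(-3 - 1*(-6)) - 14 = (-2*(-2))*(-3 - 1*(-6)) - 14 = 4*(-3 + 6) - 14 = 4*3 - 14 = 12 - 14 = -2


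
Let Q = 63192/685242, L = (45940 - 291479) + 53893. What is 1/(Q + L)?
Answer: -114207/21887304190 ≈ -5.2180e-6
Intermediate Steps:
L = -191646 (L = -245539 + 53893 = -191646)
Q = 10532/114207 (Q = 63192*(1/685242) = 10532/114207 ≈ 0.092219)
1/(Q + L) = 1/(10532/114207 - 191646) = 1/(-21887304190/114207) = -114207/21887304190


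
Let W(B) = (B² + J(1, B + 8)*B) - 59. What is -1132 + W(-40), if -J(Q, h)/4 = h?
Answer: -4711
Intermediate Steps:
J(Q, h) = -4*h
W(B) = -59 + B² + B*(-32 - 4*B) (W(B) = (B² + (-4*(B + 8))*B) - 59 = (B² + (-4*(8 + B))*B) - 59 = (B² + (-32 - 4*B)*B) - 59 = (B² + B*(-32 - 4*B)) - 59 = -59 + B² + B*(-32 - 4*B))
-1132 + W(-40) = -1132 + (-59 - 32*(-40) - 3*(-40)²) = -1132 + (-59 + 1280 - 3*1600) = -1132 + (-59 + 1280 - 4800) = -1132 - 3579 = -4711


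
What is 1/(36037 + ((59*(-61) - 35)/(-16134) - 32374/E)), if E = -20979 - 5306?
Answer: 212041095/7641633861418 ≈ 2.7748e-5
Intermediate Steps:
E = -26285
1/(36037 + ((59*(-61) - 35)/(-16134) - 32374/E)) = 1/(36037 + ((59*(-61) - 35)/(-16134) - 32374/(-26285))) = 1/(36037 + ((-3599 - 35)*(-1/16134) - 32374*(-1/26285))) = 1/(36037 + (-3634*(-1/16134) + 32374/26285)) = 1/(36037 + (1817/8067 + 32374/26285)) = 1/(36037 + 308920903/212041095) = 1/(7641633861418/212041095) = 212041095/7641633861418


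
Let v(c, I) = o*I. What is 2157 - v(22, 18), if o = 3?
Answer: 2103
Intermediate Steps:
v(c, I) = 3*I
2157 - v(22, 18) = 2157 - 3*18 = 2157 - 1*54 = 2157 - 54 = 2103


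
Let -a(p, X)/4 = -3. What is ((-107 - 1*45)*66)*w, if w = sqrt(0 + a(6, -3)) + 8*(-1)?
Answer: 80256 - 20064*sqrt(3) ≈ 45504.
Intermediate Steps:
a(p, X) = 12 (a(p, X) = -4*(-3) = 12)
w = -8 + 2*sqrt(3) (w = sqrt(0 + 12) + 8*(-1) = sqrt(12) - 8 = 2*sqrt(3) - 8 = -8 + 2*sqrt(3) ≈ -4.5359)
((-107 - 1*45)*66)*w = ((-107 - 1*45)*66)*(-8 + 2*sqrt(3)) = ((-107 - 45)*66)*(-8 + 2*sqrt(3)) = (-152*66)*(-8 + 2*sqrt(3)) = -10032*(-8 + 2*sqrt(3)) = 80256 - 20064*sqrt(3)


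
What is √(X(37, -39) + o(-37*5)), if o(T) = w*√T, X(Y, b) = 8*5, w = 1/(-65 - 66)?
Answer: √(686440 - 131*I*√185)/131 ≈ 6.3246 - 0.0082083*I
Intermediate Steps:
w = -1/131 (w = 1/(-131) = -1/131 ≈ -0.0076336)
X(Y, b) = 40
o(T) = -√T/131
√(X(37, -39) + o(-37*5)) = √(40 - I*√185/131)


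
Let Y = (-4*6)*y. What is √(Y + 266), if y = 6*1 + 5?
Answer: √2 ≈ 1.4142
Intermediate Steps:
y = 11 (y = 6 + 5 = 11)
Y = -264 (Y = -4*6*11 = -24*11 = -264)
√(Y + 266) = √(-264 + 266) = √2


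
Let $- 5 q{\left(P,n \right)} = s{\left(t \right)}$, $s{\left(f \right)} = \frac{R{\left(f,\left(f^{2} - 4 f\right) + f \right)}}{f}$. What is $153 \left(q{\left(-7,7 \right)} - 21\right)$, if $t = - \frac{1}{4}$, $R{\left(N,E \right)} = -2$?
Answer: $- \frac{17289}{5} \approx -3457.8$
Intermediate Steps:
$t = - \frac{1}{4}$ ($t = \left(-1\right) \frac{1}{4} = - \frac{1}{4} \approx -0.25$)
$s{\left(f \right)} = - \frac{2}{f}$
$q{\left(P,n \right)} = - \frac{8}{5}$ ($q{\left(P,n \right)} = - \frac{\left(-2\right) \frac{1}{- \frac{1}{4}}}{5} = - \frac{\left(-2\right) \left(-4\right)}{5} = \left(- \frac{1}{5}\right) 8 = - \frac{8}{5}$)
$153 \left(q{\left(-7,7 \right)} - 21\right) = 153 \left(- \frac{8}{5} - 21\right) = 153 \left(- \frac{113}{5}\right) = - \frac{17289}{5}$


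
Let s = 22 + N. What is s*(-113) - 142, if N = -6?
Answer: -1950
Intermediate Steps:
s = 16 (s = 22 - 6 = 16)
s*(-113) - 142 = 16*(-113) - 142 = -1808 - 142 = -1950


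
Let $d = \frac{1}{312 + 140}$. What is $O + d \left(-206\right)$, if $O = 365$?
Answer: $\frac{82387}{226} \approx 364.54$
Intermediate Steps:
$d = \frac{1}{452} \approx 0.0022124$
$O + d \left(-206\right) = 365 + \frac{1}{452} \left(-206\right) = 365 - \frac{103}{226} = \frac{82387}{226}$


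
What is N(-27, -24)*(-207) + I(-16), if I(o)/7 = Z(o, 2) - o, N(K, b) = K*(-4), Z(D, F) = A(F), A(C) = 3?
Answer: -22223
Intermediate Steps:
Z(D, F) = 3
N(K, b) = -4*K
I(o) = 21 - 7*o (I(o) = 7*(3 - o) = 21 - 7*o)
N(-27, -24)*(-207) + I(-16) = -4*(-27)*(-207) + (21 - 7*(-16)) = 108*(-207) + (21 + 112) = -22356 + 133 = -22223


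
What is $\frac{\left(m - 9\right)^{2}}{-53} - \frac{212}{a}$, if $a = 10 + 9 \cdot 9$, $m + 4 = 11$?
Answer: $- \frac{11600}{4823} \approx -2.4051$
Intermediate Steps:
$m = 7$ ($m = -4 + 11 = 7$)
$a = 91$ ($a = 10 + 81 = 91$)
$\frac{\left(m - 9\right)^{2}}{-53} - \frac{212}{a} = \frac{\left(7 - 9\right)^{2}}{-53} - \frac{212}{91} = \left(-2\right)^{2} \left(- \frac{1}{53}\right) - \frac{212}{91} = 4 \left(- \frac{1}{53}\right) - \frac{212}{91} = - \frac{4}{53} - \frac{212}{91} = - \frac{11600}{4823}$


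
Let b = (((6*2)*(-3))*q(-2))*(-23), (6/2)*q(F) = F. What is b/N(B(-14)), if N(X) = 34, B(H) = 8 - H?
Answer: -276/17 ≈ -16.235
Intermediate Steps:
q(F) = F/3
b = -552 (b = (((6*2)*(-3))*((⅓)*(-2)))*(-23) = ((12*(-3))*(-⅔))*(-23) = -36*(-⅔)*(-23) = 24*(-23) = -552)
b/N(B(-14)) = -552/34 = -552*1/34 = -276/17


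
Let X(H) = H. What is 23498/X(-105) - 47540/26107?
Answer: -618453986/2741235 ≈ -225.61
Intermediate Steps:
23498/X(-105) - 47540/26107 = 23498/(-105) - 47540/26107 = 23498*(-1/105) - 47540*1/26107 = -23498/105 - 47540/26107 = -618453986/2741235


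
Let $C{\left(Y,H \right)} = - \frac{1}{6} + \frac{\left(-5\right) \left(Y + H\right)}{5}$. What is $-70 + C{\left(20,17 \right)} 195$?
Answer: $- \frac{14635}{2} \approx -7317.5$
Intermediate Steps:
$C{\left(Y,H \right)} = - \frac{1}{6} - H - Y$ ($C{\left(Y,H \right)} = \left(-1\right) \frac{1}{6} + - 5 \left(H + Y\right) \frac{1}{5} = - \frac{1}{6} + \left(- 5 H - 5 Y\right) \frac{1}{5} = - \frac{1}{6} - \left(H + Y\right) = - \frac{1}{6} - H - Y$)
$-70 + C{\left(20,17 \right)} 195 = -70 + \left(- \frac{1}{6} - 17 - 20\right) 195 = -70 - \frac{14495}{2} = - \frac{14635}{2}$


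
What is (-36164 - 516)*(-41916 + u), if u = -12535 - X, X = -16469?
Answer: 1393179760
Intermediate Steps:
u = 3934 (u = -12535 - 1*(-16469) = -12535 + 16469 = 3934)
(-36164 - 516)*(-41916 + u) = (-36164 - 516)*(-41916 + 3934) = -36680*(-37982) = 1393179760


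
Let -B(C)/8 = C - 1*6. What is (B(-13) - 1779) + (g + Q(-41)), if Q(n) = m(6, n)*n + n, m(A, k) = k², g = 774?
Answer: -69815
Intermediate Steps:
B(C) = 48 - 8*C (B(C) = -8*(C - 1*6) = -8*(C - 6) = -8*(-6 + C) = 48 - 8*C)
Q(n) = n + n³ (Q(n) = n²*n + n = n³ + n = n + n³)
(B(-13) - 1779) + (g + Q(-41)) = ((48 - 8*(-13)) - 1779) + (774 + (-41 + (-41)³)) = ((48 + 104) - 1779) + (774 + (-41 - 68921)) = (152 - 1779) + (774 - 68962) = -1627 - 68188 = -69815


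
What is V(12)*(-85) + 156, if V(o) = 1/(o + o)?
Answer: 3659/24 ≈ 152.46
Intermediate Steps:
V(o) = 1/(2*o)
V(12)*(-85) + 156 = ((½)/12)*(-85) + 156 = ((½)*(1/12))*(-85) + 156 = (1/24)*(-85) + 156 = -85/24 + 156 = 3659/24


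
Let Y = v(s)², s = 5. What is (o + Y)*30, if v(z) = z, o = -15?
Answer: 300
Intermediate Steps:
Y = 25 (Y = 5² = 25)
(o + Y)*30 = (-15 + 25)*30 = 10*30 = 300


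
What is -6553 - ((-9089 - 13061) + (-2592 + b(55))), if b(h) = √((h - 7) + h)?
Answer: 18189 - √103 ≈ 18179.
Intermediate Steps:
b(h) = √(-7 + 2*h) (b(h) = √((-7 + h) + h) = √(-7 + 2*h))
-6553 - ((-9089 - 13061) + (-2592 + b(55))) = -6553 - ((-9089 - 13061) + (-2592 + √(-7 + 2*55))) = -6553 - (-22150 + (-2592 + √(-7 + 110))) = -6553 - (-22150 + (-2592 + √103)) = -6553 - (-24742 + √103) = -6553 + (24742 - √103) = 18189 - √103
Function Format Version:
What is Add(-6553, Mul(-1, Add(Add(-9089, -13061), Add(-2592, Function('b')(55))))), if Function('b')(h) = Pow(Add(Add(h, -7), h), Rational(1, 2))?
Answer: Add(18189, Mul(-1, Pow(103, Rational(1, 2)))) ≈ 18179.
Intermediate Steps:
Function('b')(h) = Pow(Add(-7, Mul(2, h)), Rational(1, 2)) (Function('b')(h) = Pow(Add(Add(-7, h), h), Rational(1, 2)) = Pow(Add(-7, Mul(2, h)), Rational(1, 2)))
Add(-6553, Mul(-1, Add(Add(-9089, -13061), Add(-2592, Function('b')(55))))) = Add(-6553, Mul(-1, Add(Add(-9089, -13061), Add(-2592, Pow(Add(-7, Mul(2, 55)), Rational(1, 2)))))) = Add(-6553, Mul(-1, Add(-22150, Add(-2592, Pow(Add(-7, 110), Rational(1, 2)))))) = Add(-6553, Mul(-1, Add(-22150, Add(-2592, Pow(103, Rational(1, 2)))))) = Add(-6553, Mul(-1, Add(-24742, Pow(103, Rational(1, 2))))) = Add(-6553, Add(24742, Mul(-1, Pow(103, Rational(1, 2))))) = Add(18189, Mul(-1, Pow(103, Rational(1, 2))))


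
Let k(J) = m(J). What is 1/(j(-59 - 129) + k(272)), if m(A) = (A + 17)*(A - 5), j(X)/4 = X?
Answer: 1/76411 ≈ 1.3087e-5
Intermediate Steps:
j(X) = 4*X
m(A) = (-5 + A)*(17 + A) (m(A) = (17 + A)*(-5 + A) = (-5 + A)*(17 + A))
k(J) = -85 + J² + 12*J
1/(j(-59 - 129) + k(272)) = 1/(4*(-59 - 129) + (-85 + 272² + 12*272)) = 1/(4*(-188) + (-85 + 73984 + 3264)) = 1/(-752 + 77163) = 1/76411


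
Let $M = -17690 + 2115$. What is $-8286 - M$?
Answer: $7289$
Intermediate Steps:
$M = -15575$
$-8286 - M = -8286 - -15575 = -8286 + 15575 = 7289$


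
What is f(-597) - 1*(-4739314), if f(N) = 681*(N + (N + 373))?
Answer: 4180213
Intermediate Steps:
f(N) = 254013 + 1362*N (f(N) = 681*(N + (373 + N)) = 681*(373 + 2*N) = 254013 + 1362*N)
f(-597) - 1*(-4739314) = (254013 + 1362*(-597)) - 1*(-4739314) = (254013 - 813114) + 4739314 = -559101 + 4739314 = 4180213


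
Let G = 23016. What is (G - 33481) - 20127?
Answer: -30592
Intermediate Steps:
(G - 33481) - 20127 = (23016 - 33481) - 20127 = -10465 - 20127 = -30592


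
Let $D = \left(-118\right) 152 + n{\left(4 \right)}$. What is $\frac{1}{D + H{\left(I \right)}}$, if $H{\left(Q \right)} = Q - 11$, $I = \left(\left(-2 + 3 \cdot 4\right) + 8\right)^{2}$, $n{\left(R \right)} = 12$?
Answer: $- \frac{1}{17611} \approx -5.6783 \cdot 10^{-5}$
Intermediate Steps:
$I = 324$ ($I = \left(\left(-2 + 12\right) + 8\right)^{2} = \left(10 + 8\right)^{2} = 18^{2} = 324$)
$D = -17924$ ($D = \left(-118\right) 152 + 12 = -17936 + 12 = -17924$)
$H{\left(Q \right)} = -11 + Q$ ($H{\left(Q \right)} = Q - 11 = -11 + Q$)
$\frac{1}{D + H{\left(I \right)}} = \frac{1}{-17924 + \left(-11 + 324\right)} = \frac{1}{-17924 + 313} = \frac{1}{-17611} = - \frac{1}{17611}$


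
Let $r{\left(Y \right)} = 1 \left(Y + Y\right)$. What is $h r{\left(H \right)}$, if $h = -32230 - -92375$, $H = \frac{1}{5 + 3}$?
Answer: $\frac{60145}{4} \approx 15036.0$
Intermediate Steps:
$H = \frac{1}{8} \approx 0.125$
$r{\left(Y \right)} = 2 Y$ ($r{\left(Y \right)} = 1 \cdot 2 Y = 2 Y$)
$h = 60145$ ($h = -32230 + 92375 = 60145$)
$h r{\left(H \right)} = 60145 \cdot 2 \cdot \frac{1}{8} = 60145 \cdot \frac{1}{4} = \frac{60145}{4}$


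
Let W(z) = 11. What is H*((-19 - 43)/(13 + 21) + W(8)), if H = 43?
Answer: 6708/17 ≈ 394.59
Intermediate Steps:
H*((-19 - 43)/(13 + 21) + W(8)) = 43*((-19 - 43)/(13 + 21) + 11) = 43*(-62/34 + 11) = 43*(-62*1/34 + 11) = 43*(-31/17 + 11) = 43*(156/17) = 6708/17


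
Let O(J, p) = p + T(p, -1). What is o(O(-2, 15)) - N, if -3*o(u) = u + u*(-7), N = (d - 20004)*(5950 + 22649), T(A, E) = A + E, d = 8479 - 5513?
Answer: 487269820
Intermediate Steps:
d = 2966
O(J, p) = -1 + 2*p (O(J, p) = p + (p - 1) = p + (-1 + p) = -1 + 2*p)
N = -487269762 (N = (2966 - 20004)*(5950 + 22649) = -17038*28599 = -487269762)
o(u) = 2*u (o(u) = -(u + u*(-7))/3 = -(u - 7*u)/3 = -(-2)*u = 2*u)
o(O(-2, 15)) - N = 2*(-1 + 2*15) - 1*(-487269762) = 2*(-1 + 30) + 487269762 = 2*29 + 487269762 = 58 + 487269762 = 487269820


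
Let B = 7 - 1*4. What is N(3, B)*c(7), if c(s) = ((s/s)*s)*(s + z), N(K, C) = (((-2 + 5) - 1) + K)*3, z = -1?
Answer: 630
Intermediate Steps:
B = 3 (B = 7 - 4 = 3)
N(K, C) = 6 + 3*K (N(K, C) = ((3 - 1) + K)*3 = (2 + K)*3 = 6 + 3*K)
c(s) = s*(-1 + s) (c(s) = ((s/s)*s)*(s - 1) = (1*s)*(-1 + s) = s*(-1 + s))
N(3, B)*c(7) = (6 + 3*3)*(7*(-1 + 7)) = (6 + 9)*(7*6) = 15*42 = 630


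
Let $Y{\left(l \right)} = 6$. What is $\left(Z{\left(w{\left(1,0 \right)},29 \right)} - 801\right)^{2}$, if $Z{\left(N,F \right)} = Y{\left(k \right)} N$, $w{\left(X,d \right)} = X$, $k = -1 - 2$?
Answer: $632025$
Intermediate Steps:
$k = -3$ ($k = -1 - 2 = -3$)
$Z{\left(N,F \right)} = 6 N$
$\left(Z{\left(w{\left(1,0 \right)},29 \right)} - 801\right)^{2} = \left(6 \cdot 1 - 801\right)^{2} = \left(6 - 801\right)^{2} = \left(-795\right)^{2} = 632025$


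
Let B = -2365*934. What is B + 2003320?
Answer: -205590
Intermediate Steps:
B = -2208910
B + 2003320 = -2208910 + 2003320 = -205590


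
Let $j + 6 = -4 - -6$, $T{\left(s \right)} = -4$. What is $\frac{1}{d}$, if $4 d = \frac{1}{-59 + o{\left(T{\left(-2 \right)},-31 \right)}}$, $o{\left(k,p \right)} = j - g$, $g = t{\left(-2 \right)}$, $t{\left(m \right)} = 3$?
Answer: $-264$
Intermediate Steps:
$g = 3$
$j = -4$ ($j = -6 - -2 = -6 + \left(-4 + 6\right) = -6 + 2 = -4$)
$o{\left(k,p \right)} = -7$ ($o{\left(k,p \right)} = -4 - 3 = -7$)
$d = - \frac{1}{264}$ ($d = \frac{1}{4 \left(-59 - 7\right)} = \frac{1}{4 \left(-66\right)} = \frac{1}{4} \left(- \frac{1}{66}\right) = - \frac{1}{264} \approx -0.0037879$)
$\frac{1}{d} = \frac{1}{- \frac{1}{264}} = -264$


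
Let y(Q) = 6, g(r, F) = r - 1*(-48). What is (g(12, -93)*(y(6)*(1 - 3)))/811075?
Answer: -144/162215 ≈ -0.00088771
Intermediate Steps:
g(r, F) = 48 + r (g(r, F) = r + 48 = 48 + r)
(g(12, -93)*(y(6)*(1 - 3)))/811075 = ((48 + 12)*(6*(1 - 3)))/811075 = (60*(6*(-2)))*(1/811075) = (60*(-12))*(1/811075) = -720*1/811075 = -144/162215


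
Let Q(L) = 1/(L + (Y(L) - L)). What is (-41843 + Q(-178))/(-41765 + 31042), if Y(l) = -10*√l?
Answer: 41843/10723 - I*√178/19086940 ≈ 3.9022 - 6.9899e-7*I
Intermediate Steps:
Q(L) = -1/(10*√L) (Q(L) = 1/(L + (-10*√L - L)) = 1/(L + (-L - 10*√L)) = 1/(-10*√L) = -1/(10*√L))
(-41843 + Q(-178))/(-41765 + 31042) = (-41843 - (-1)*I*√178/1780)/(-41765 + 31042) = (-41843 - (-1)*I*√178/1780)/(-10723) = (-41843 + I*√178/1780)*(-1/10723) = 41843/10723 - I*√178/19086940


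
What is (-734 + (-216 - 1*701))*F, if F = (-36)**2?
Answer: -2139696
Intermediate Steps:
F = 1296
(-734 + (-216 - 1*701))*F = (-734 + (-216 - 1*701))*1296 = (-734 + (-216 - 701))*1296 = (-734 - 917)*1296 = -1651*1296 = -2139696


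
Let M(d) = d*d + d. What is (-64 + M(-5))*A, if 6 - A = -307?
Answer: -13772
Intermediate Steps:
A = 313 (A = 6 - 1*(-307) = 6 + 307 = 313)
M(d) = d + d**2 (M(d) = d**2 + d = d + d**2)
(-64 + M(-5))*A = (-64 - 5*(1 - 5))*313 = (-64 - 5*(-4))*313 = (-64 + 20)*313 = -44*313 = -13772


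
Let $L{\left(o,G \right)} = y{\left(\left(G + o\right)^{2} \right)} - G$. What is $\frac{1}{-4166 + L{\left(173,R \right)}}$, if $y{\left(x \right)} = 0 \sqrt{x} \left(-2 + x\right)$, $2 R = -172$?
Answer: $- \frac{1}{4080} \approx -0.0002451$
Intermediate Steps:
$R = -86$ ($R = \frac{1}{2} \left(-172\right) = -86$)
$y{\left(x \right)} = 0$ ($y{\left(x \right)} = 0 \left(-2 + x\right) = 0$)
$L{\left(o,G \right)} = - G$ ($L{\left(o,G \right)} = 0 - G = - G$)
$\frac{1}{-4166 + L{\left(173,R \right)}} = \frac{1}{-4166 - -86} = \frac{1}{-4166 + 86} = \frac{1}{-4080} = - \frac{1}{4080}$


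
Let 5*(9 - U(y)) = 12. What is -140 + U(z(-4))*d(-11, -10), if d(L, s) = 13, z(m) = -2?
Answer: -271/5 ≈ -54.200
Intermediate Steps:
U(y) = 33/5 (U(y) = 9 - ⅕*12 = 9 - 12/5 = 33/5)
-140 + U(z(-4))*d(-11, -10) = -140 + (33/5)*13 = -140 + 429/5 = -271/5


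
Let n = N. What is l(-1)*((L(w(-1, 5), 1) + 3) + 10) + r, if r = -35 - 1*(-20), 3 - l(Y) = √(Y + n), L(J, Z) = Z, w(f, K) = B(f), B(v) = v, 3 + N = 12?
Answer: 27 - 28*√2 ≈ -12.598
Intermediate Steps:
N = 9 (N = -3 + 12 = 9)
w(f, K) = f
n = 9
l(Y) = 3 - √(9 + Y) (l(Y) = 3 - √(Y + 9) = 3 - √(9 + Y))
r = -15 (r = -35 + 20 = -15)
l(-1)*((L(w(-1, 5), 1) + 3) + 10) + r = (3 - √(9 - 1))*((1 + 3) + 10) - 15 = (3 - √8)*(4 + 10) - 15 = (3 - 2*√2)*14 - 15 = (42 - 28*√2) - 15 = 27 - 28*√2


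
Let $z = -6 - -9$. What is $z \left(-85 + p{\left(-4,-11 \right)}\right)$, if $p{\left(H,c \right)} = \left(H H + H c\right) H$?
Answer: $-975$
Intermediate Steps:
$p{\left(H,c \right)} = H \left(H^{2} + H c\right)$ ($p{\left(H,c \right)} = \left(H^{2} + H c\right) H = H \left(H^{2} + H c\right)$)
$z = 3$ ($z = -6 + 9 = 3$)
$z \left(-85 + p{\left(-4,-11 \right)}\right) = 3 \left(-85 + \left(-4\right)^{2} \left(-4 - 11\right)\right) = 3 \left(-85 + 16 \left(-15\right)\right) = 3 \left(-85 - 240\right) = 3 \left(-325\right) = -975$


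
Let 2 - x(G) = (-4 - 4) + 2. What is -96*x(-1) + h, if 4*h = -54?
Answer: -1563/2 ≈ -781.50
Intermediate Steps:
h = -27/2 (h = (¼)*(-54) = -27/2 ≈ -13.500)
x(G) = 8 (x(G) = 2 - ((-4 - 4) + 2) = 2 - (-8 + 2) = 2 - 1*(-6) = 2 + 6 = 8)
-96*x(-1) + h = -96*8 - 27/2 = -768 - 27/2 = -1563/2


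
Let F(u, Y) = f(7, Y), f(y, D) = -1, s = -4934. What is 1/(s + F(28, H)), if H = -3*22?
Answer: -1/4935 ≈ -0.00020263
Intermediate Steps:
H = -66
F(u, Y) = -1
1/(s + F(28, H)) = 1/(-4934 - 1) = 1/(-4935) = -1/4935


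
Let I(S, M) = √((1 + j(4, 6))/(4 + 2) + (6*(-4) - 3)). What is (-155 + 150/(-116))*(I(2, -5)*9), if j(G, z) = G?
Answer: -27195*I*√942/116 ≈ -7195.4*I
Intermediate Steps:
I(S, M) = I*√942/6 (I(S, M) = √((1 + 4)/(4 + 2) + (6*(-4) - 3)) = √(5/6 + (-24 - 3)) = √(5*(⅙) - 27) = √(⅚ - 27) = √(-157/6) = I*√942/6)
(-155 + 150/(-116))*(I(2, -5)*9) = (-155 + 150/(-116))*((I*√942/6)*9) = (-155 + 150*(-1/116))*(3*I*√942/2) = (-155 - 75/58)*(3*I*√942/2) = -27195*I*√942/116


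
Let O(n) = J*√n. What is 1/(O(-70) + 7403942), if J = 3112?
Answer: 528853/3915645361246 - 778*I*√70/13704758764361 ≈ 1.3506e-7 - 4.7496e-10*I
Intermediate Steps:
O(n) = 3112*√n
1/(O(-70) + 7403942) = 1/(3112*√(-70) + 7403942) = 1/(3112*(I*√70) + 7403942) = 1/(3112*I*√70 + 7403942) = 1/(7403942 + 3112*I*√70)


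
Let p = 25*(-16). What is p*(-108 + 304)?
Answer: -78400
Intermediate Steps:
p = -400
p*(-108 + 304) = -400*(-108 + 304) = -400*196 = -78400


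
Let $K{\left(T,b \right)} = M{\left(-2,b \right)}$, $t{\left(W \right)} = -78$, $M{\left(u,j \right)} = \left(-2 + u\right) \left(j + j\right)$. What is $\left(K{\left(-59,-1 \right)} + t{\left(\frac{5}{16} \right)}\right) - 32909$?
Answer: $-32979$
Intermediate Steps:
$M{\left(u,j \right)} = 2 j \left(-2 + u\right)$ ($M{\left(u,j \right)} = \left(-2 + u\right) 2 j = 2 j \left(-2 + u\right)$)
$K{\left(T,b \right)} = - 8 b$ ($K{\left(T,b \right)} = 2 b \left(-2 - 2\right) = 2 b \left(-4\right) = - 8 b$)
$\left(K{\left(-59,-1 \right)} + t{\left(\frac{5}{16} \right)}\right) - 32909 = \left(\left(-8\right) \left(-1\right) - 78\right) - 32909 = \left(8 - 78\right) - 32909 = -70 - 32909 = -32979$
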